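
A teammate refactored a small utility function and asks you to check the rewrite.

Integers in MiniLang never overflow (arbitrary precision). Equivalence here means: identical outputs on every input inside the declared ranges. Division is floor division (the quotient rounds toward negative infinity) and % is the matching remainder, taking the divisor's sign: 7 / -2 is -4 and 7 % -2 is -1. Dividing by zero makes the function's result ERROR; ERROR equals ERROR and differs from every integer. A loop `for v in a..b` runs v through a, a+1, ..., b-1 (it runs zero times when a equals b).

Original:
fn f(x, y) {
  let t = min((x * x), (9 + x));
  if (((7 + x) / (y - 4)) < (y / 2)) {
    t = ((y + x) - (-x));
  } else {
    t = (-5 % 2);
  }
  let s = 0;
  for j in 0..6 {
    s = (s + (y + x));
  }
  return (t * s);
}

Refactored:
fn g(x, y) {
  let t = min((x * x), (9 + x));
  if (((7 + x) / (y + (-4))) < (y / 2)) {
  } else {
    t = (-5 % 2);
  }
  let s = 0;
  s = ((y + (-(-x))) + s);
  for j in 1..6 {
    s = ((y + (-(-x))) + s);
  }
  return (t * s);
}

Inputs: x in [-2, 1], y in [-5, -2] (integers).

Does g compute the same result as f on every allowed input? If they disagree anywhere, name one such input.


Not equivalent: x=0, y=-2 separates them (24 vs 0).
f: t becomes 0; next (((7 + x) / (y - 4)) < (y / 2)) evaluates to true; next t becomes -2; next s becomes 0; next at j=0:; next s becomes -2; next at j=1:; next s becomes -4; next at j=2:; next s becomes -6; next at j=3:; next s becomes -8; next at j=4:; next s becomes -10; next at j=5:; next s becomes -12; next final value 24
g: t becomes 0; next (((7 + x) / (y + (-4))) < (y / 2)) evaluates to true; next s becomes 0; next s becomes -2; next at j=1:; next s becomes -4; next at j=2:; next s becomes -6; next at j=3:; next s becomes -8; next at j=4:; next s becomes -10; next at j=5:; next s becomes -12; next final value 0
verdict: not equivalent; witness: x=0, y=-2


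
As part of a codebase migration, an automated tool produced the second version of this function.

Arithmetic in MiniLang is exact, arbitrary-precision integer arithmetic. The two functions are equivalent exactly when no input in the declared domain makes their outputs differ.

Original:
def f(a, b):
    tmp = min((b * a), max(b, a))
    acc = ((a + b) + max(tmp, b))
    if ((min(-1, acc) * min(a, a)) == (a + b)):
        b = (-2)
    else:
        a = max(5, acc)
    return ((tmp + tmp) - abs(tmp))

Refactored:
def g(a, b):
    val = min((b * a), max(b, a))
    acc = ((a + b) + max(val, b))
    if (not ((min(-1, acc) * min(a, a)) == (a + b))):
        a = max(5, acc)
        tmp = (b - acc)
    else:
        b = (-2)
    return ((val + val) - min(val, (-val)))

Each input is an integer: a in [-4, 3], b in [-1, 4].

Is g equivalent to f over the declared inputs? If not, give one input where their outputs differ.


The rewrite breaks on a=-4, b=-1, where the results are -3 and -1.
f: tmp = -1; acc = -6; ((min(-1, acc) * min(a, a)) == (a + b)) -> false; a = 5; return -3
g: val = -1; acc = -6; (not ((min(-1, acc) * min(a, a)) == (a + b))) -> true; a = 5; tmp = 5; return -1
verdict: not equivalent; witness: a=-4, b=-1


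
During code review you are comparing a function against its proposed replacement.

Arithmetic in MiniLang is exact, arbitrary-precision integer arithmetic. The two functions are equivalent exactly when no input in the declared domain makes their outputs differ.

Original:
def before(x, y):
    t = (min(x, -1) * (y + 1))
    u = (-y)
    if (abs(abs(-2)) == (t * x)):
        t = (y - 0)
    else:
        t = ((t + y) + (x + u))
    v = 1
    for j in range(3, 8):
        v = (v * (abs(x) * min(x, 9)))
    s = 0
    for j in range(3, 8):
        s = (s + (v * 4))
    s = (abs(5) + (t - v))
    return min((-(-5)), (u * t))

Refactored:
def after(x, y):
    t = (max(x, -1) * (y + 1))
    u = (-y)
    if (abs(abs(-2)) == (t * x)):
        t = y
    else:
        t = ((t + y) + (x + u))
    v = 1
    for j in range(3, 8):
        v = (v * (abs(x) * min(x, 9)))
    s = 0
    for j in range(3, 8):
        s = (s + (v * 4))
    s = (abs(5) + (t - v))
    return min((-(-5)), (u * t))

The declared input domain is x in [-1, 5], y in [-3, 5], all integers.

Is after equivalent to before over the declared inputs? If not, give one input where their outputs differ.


Not equivalent: x=0, y=-3 separates them (5 vs 0).
before: t = 2; u = 3; (abs(abs(-2)) == (t * x)) -> false; t = 2; v = 1; [j=3]; v = 0; [j=4]; v = 0; [j=5]; v = 0; [j=6]; v = 0; [j=7]; v = 0; s = 0; [j=3]; s = 0; [j=4]; s = 0; [j=5]; s = 0; [j=6]; s = 0; [j=7]; s = 0; s = 7; return 5
after: t = 0; u = 3; (abs(abs(-2)) == (t * x)) -> false; t = 0; v = 1; [j=3]; v = 0; [j=4]; v = 0; [j=5]; v = 0; [j=6]; v = 0; [j=7]; v = 0; s = 0; [j=3]; s = 0; [j=4]; s = 0; [j=5]; s = 0; [j=6]; s = 0; [j=7]; s = 0; s = 5; return 0
verdict: not equivalent; witness: x=0, y=-3


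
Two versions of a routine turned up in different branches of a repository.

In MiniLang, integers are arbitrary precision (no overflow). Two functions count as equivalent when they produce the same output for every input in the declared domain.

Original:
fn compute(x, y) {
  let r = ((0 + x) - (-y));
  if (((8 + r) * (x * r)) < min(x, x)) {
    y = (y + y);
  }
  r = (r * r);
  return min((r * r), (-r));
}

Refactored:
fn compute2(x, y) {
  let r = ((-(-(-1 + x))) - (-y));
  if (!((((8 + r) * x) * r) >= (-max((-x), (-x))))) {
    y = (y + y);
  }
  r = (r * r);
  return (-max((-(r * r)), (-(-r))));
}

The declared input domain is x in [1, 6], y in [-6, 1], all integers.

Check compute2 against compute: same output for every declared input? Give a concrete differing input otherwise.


There is a counterexample at x=1, y=-6: -25 on one side, -36 on the other.
compute: r := -5 | (((8 + r) * (x * r)) < min(x, x)): true | y := -12 | r := 25 | result -25
compute2: r := -6 | (!((((8 + r) * x) * r) >= (-max((-x), (-x))))): true | y := -12 | r := 36 | result -36
verdict: not equivalent; witness: x=1, y=-6


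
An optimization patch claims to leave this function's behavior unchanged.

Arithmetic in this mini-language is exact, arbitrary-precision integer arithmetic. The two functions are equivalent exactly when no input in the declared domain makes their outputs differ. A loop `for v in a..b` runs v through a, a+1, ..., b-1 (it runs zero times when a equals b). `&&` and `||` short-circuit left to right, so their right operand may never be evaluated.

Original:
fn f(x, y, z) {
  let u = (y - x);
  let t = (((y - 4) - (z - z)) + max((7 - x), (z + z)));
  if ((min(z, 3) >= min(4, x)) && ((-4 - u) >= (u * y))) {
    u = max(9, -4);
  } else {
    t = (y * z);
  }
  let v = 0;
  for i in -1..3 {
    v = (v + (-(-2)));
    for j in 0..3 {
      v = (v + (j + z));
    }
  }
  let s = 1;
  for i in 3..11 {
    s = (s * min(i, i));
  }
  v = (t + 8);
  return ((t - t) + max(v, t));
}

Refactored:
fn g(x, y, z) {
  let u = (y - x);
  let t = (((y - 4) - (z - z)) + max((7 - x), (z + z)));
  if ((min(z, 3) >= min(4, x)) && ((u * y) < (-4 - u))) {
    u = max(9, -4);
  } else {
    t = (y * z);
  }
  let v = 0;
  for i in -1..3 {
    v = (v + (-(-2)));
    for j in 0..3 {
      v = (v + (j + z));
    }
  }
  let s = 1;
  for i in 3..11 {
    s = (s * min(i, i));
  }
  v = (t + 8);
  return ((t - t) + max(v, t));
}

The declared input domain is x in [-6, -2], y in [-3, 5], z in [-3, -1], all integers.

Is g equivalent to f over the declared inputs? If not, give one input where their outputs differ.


Not equivalent: x=-6, y=-2, z=-3 separates them (15 vs 14).
f: u=4, then t=7, then ((min(z, 3) >= min(4, x)) && ((-4 - u) >= (u * y))) is true, then u=9, then v=0, then (i=-1), then v=2, then (j=0), then v=-1, then (j=1), then v=-3, then (j=2), then v=-4, then (i=0), then v=-2, then (j=0), then v=-5, then (j=1), then v=-7, then (j=2), then v=-8, then (i=1), then v=-6, then (j=0), then v=-9, then (j=1), then v=-11, then (j=2), then v=-12, then (i=2), then v=-10, then (j=0), then v=-13, then (j=1), then v=-15, then (j=2), then v=-16, then s=1, then (i=3), then s=3, then (i=4), then s=12, then (i=5), then s=60, then (i=6), then s=360, then (i=7), then s=2520, then (i=8), then s=20160, then (i=9), then s=181440, then (i=10), then s=1814400, then v=15, then returns 15
g: u=4, then t=7, then ((min(z, 3) >= min(4, x)) && ((u * y) < (-4 - u))) is false, then t=6, then v=0, then (i=-1), then v=2, then (j=0), then v=-1, then (j=1), then v=-3, then (j=2), then v=-4, then (i=0), then v=-2, then (j=0), then v=-5, then (j=1), then v=-7, then (j=2), then v=-8, then (i=1), then v=-6, then (j=0), then v=-9, then (j=1), then v=-11, then (j=2), then v=-12, then (i=2), then v=-10, then (j=0), then v=-13, then (j=1), then v=-15, then (j=2), then v=-16, then s=1, then (i=3), then s=3, then (i=4), then s=12, then (i=5), then s=60, then (i=6), then s=360, then (i=7), then s=2520, then (i=8), then s=20160, then (i=9), then s=181440, then (i=10), then s=1814400, then v=14, then returns 14
verdict: not equivalent; witness: x=-6, y=-2, z=-3


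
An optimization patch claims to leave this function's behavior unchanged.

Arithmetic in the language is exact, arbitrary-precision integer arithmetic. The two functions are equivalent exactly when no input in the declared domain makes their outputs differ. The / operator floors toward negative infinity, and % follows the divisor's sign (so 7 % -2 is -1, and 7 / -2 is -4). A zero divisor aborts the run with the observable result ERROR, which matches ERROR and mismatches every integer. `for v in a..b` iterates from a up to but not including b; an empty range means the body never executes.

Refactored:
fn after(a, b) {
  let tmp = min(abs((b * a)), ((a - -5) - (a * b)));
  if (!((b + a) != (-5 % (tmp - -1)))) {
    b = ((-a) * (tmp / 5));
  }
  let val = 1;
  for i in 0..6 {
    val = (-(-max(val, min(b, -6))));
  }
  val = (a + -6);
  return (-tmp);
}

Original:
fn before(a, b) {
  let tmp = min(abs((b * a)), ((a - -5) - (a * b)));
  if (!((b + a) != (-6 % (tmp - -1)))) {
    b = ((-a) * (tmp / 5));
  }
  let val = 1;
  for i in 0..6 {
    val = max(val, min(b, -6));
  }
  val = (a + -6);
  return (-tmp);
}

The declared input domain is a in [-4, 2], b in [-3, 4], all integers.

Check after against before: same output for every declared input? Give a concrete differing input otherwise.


The edit looks behavioral (`-6` became `-5`), but over these ranges it never changes the outcome; all 56 inputs agree.
verdict: equivalent


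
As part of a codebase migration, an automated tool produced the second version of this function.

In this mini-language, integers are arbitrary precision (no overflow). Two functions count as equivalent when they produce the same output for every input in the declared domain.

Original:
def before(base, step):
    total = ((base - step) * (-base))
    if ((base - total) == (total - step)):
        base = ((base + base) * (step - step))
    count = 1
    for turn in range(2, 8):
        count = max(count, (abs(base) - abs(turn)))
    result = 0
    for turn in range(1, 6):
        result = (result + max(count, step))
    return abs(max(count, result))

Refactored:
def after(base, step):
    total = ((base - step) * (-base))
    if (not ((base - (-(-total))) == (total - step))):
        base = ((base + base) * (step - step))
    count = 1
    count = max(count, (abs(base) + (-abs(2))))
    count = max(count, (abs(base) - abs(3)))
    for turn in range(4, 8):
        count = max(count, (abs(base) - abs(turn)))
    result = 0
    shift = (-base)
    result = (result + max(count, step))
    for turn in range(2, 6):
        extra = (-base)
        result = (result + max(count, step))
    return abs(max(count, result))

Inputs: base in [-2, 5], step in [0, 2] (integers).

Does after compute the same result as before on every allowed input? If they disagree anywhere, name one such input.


Evaluate both at base=4, step=0.
before: total = -16; ((base - total) == (total - step)) -> false; count = 1; [turn=2]; count = 2; [turn=3]; count = 2; [turn=4]; count = 2; [turn=5]; count = 2; [turn=6]; count = 2; [turn=7]; count = 2; result = 0; [turn=1]; result = 2; [turn=2]; result = 4; [turn=3]; result = 6; [turn=4]; result = 8; [turn=5]; result = 10; return 10
after: total = -16; (not ((base - (-(-total))) == (total - step))) -> true; base = 0; count = 1; count = 1; count = 1; [turn=4]; count = 1; [turn=5]; count = 1; [turn=6]; count = 1; [turn=7]; count = 1; result = 0; shift = 0; result = 1; [turn=2]; extra = 0; result = 2; [turn=3]; extra = 0; result = 3; [turn=4]; extra = 0; result = 4; [turn=5]; extra = 0; result = 5; return 5
10 and 5 differ, so these are not the same function on this domain.
verdict: not equivalent; witness: base=4, step=0


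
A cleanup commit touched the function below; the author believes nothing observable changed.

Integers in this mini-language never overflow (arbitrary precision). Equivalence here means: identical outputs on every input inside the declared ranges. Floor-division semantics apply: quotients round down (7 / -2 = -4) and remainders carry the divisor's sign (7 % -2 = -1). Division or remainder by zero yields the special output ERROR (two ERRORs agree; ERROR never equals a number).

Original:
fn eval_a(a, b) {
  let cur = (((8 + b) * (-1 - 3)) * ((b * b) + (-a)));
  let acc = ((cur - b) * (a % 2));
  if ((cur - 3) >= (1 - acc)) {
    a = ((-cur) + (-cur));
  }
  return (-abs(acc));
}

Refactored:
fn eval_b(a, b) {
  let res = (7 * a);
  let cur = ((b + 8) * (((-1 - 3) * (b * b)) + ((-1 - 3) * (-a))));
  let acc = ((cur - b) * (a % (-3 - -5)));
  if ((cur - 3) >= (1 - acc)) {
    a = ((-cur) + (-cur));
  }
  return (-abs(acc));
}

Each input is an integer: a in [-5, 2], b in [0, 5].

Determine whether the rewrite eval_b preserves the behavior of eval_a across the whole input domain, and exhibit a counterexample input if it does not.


The two are interchangeable: arithmetic usage differs, local variable names differ, constant usage differs, statement counts differ, and every declared input agrees.
One worked example (a=-4, b=2) — eval_a: cur = -320; acc = 0; ((cur - 3) >= (1 - acc)) -> false; return 0; eval_b: res = -28; cur = -320; acc = 0; ((cur - 3) >= (1 - acc)) -> false; return 0; agreement on 0.
An exhaustive pass over the 48 declared inputs shows identical outputs.
verdict: equivalent


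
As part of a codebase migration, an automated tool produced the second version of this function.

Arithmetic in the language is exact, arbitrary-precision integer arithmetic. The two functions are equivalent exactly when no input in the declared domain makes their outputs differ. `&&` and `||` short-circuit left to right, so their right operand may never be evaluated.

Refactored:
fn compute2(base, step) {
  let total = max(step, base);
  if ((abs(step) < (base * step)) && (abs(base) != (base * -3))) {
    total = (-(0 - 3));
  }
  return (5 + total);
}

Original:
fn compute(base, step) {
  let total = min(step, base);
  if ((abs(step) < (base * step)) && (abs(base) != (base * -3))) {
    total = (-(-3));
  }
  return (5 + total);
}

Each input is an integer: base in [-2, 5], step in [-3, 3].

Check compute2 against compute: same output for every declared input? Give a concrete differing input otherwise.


base=-2, step=0 yields 3 from compute but 5 from compute2.
verdict: not equivalent; witness: base=-2, step=0


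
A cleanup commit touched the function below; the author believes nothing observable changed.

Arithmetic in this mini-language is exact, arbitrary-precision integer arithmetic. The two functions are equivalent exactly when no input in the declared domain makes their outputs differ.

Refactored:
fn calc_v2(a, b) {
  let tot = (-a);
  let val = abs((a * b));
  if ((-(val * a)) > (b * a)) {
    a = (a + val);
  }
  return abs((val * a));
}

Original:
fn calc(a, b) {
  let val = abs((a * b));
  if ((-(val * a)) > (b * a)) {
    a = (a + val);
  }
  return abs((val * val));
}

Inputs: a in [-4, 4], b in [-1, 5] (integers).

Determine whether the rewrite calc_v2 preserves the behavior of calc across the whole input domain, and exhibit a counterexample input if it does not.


These are not equivalent — on a=-4, b=-1 the outputs split (16 vs 0).
calc: val := 4 | ((-(val * a)) > (b * a)): true | a := 0 | result 16
calc_v2: tot := 4 | val := 4 | ((-(val * a)) > (b * a)): true | a := 0 | result 0
verdict: not equivalent; witness: a=-4, b=-1


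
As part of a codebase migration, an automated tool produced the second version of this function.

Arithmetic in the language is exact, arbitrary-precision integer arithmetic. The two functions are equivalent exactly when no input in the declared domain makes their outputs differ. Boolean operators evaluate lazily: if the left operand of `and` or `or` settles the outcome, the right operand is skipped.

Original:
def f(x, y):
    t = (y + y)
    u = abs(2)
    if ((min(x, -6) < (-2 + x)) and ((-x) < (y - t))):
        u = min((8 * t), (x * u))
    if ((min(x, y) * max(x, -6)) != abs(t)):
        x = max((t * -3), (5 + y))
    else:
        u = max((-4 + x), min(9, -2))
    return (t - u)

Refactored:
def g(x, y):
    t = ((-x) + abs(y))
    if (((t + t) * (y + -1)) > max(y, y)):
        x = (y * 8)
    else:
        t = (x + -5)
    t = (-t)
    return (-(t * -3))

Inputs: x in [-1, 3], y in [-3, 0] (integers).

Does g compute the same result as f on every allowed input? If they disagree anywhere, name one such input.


There is a counterexample at x=-1, y=-3: 42 on one side, 18 on the other.
f: t := -6 | u := 2 | ((min(x, -6) < (-2 + x)) and ((-x) < (y - t))): true | u := -48 | ((min(x, y) * max(x, -6)) != abs(t)): true | x := 18 | result 42
g: t := 4 | (((t + t) * (y + -1)) > max(y, y)): false | t := -6 | t := 6 | result 18
verdict: not equivalent; witness: x=-1, y=-3


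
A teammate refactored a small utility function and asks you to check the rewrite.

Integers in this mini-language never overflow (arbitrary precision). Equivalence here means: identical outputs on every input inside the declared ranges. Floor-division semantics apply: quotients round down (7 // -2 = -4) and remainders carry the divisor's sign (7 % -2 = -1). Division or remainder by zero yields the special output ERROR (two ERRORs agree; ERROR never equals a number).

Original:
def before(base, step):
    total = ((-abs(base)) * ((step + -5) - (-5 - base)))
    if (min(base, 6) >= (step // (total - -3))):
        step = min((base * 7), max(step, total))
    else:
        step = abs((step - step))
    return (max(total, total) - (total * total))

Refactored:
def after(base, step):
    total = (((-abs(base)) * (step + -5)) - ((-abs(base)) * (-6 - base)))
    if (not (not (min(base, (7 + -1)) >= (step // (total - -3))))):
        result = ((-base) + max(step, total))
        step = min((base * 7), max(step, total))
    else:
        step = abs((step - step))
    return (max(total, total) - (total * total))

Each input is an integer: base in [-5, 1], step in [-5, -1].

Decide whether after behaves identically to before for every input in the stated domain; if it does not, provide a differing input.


Take base=-5, step=-5.
before: total becomes 50; next (min(base, 6) >= (step // (total - -3))) evaluates to false; next step becomes 0; next final value -2450
after: total becomes 45; next (not (not (min(base, (7 + -1)) >= (step // (total - -3))))) evaluates to false; next step becomes 0; next final value -1980
-2450 vs -1980 — the two versions disagree here.
verdict: not equivalent; witness: base=-5, step=-5


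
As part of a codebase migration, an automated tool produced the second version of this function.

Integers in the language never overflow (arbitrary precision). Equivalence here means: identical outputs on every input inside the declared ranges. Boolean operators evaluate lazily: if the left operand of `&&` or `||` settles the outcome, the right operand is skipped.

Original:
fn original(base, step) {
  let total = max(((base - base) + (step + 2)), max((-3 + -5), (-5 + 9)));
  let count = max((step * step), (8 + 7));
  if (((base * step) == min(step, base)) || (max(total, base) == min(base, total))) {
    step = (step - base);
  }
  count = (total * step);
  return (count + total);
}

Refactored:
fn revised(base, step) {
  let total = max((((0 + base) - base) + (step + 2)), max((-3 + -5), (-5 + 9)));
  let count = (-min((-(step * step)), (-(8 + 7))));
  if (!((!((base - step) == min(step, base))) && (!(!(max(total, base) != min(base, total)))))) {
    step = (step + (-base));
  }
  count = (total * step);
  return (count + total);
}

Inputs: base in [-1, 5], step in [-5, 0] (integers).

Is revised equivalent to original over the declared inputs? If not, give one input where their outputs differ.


There is a counterexample at base=-1, step=0: 4 on one side, 8 on the other.
original: total=4, then count=15, then (((base * step) == min(step, base)) || (max(total, base) == min(base, total))) is false, then count=0, then returns 4
revised: total=4, then count=15, then (!((!((base - step) == min(step, base))) && (!(!(max(total, base) != min(base, total)))))) is true, then step=1, then count=4, then returns 8
verdict: not equivalent; witness: base=-1, step=0


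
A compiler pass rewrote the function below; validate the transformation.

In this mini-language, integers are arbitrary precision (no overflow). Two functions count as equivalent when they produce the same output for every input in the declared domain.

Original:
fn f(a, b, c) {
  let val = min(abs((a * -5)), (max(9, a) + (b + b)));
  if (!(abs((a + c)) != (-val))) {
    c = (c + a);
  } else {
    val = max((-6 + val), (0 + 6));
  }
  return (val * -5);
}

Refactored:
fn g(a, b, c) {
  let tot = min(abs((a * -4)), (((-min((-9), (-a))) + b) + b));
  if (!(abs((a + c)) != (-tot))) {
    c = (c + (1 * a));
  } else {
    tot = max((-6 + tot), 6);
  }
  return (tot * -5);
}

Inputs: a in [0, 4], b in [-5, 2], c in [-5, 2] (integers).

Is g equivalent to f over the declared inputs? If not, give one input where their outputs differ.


There is a counterexample at a=3, b=2, c=-5: -35 on one side, -30 on the other.
f: val=13, then (!(abs((a + c)) != (-val))) is false, then val=7, then returns -35
g: tot=12, then (!(abs((a + c)) != (-tot))) is false, then tot=6, then returns -30
verdict: not equivalent; witness: a=3, b=2, c=-5


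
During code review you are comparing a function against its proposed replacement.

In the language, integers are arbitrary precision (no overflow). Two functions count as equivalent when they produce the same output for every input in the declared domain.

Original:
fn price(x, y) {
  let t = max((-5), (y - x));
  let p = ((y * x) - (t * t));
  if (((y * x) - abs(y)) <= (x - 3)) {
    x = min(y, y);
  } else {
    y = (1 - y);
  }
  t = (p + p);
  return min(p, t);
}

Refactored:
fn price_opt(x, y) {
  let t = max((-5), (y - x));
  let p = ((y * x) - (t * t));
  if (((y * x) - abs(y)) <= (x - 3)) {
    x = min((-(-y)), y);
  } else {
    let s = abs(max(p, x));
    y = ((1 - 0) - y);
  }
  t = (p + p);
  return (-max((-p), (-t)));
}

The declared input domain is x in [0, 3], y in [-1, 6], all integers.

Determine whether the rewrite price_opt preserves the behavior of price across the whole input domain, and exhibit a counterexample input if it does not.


The two versions differ — the changes include min/max/abs usage differs, statement counts differ, local variable names differ, constant usage differs, arithmetic usage differs.
Spot check at x=0, y=6 — price: t=6, then p=-36, then (((y * x) - abs(y)) <= (x - 3)) is true, then x=6, then t=-72, then returns -72. price_opt: t=6, then p=-36, then (((y * x) - abs(y)) <= (x - 3)) is true, then x=6, then t=-72, then returns -72. Both give -72.
Across all 32 domain points the two functions coincide.
verdict: equivalent


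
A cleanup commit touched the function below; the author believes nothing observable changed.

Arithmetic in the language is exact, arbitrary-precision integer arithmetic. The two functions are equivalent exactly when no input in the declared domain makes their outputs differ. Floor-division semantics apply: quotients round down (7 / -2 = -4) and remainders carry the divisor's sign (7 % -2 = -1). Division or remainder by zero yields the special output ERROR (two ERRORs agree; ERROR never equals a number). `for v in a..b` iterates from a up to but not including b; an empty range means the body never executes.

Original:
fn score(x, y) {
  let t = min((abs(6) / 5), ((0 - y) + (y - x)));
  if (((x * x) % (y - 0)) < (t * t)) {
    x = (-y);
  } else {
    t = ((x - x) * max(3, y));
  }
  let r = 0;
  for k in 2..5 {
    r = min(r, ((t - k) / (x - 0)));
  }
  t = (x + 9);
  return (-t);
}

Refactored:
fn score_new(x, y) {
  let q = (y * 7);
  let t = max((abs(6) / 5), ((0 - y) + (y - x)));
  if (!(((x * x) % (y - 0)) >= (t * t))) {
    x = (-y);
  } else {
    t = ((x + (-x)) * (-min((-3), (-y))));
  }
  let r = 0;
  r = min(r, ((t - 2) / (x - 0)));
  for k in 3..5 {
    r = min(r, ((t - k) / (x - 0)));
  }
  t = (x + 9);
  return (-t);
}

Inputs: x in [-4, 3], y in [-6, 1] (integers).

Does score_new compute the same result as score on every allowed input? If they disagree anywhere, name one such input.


These are not equivalent — on x=0, y=-6 the outputs split (ERROR vs -15).
score: t := 0 | (((x * x) % (y - 0)) < (t * t)): false | t := 0 | r := 0 | iter k=2: | divide-by-zero, output ERROR
score_new: q := -42 | t := 1 | (!(((x * x) % (y - 0)) >= (t * t))): true | x := 6 | r := 0 | r := -1 | iter k=3: | r := -1 | iter k=4: | r := -1 | t := 15 | result -15
verdict: not equivalent; witness: x=0, y=-6


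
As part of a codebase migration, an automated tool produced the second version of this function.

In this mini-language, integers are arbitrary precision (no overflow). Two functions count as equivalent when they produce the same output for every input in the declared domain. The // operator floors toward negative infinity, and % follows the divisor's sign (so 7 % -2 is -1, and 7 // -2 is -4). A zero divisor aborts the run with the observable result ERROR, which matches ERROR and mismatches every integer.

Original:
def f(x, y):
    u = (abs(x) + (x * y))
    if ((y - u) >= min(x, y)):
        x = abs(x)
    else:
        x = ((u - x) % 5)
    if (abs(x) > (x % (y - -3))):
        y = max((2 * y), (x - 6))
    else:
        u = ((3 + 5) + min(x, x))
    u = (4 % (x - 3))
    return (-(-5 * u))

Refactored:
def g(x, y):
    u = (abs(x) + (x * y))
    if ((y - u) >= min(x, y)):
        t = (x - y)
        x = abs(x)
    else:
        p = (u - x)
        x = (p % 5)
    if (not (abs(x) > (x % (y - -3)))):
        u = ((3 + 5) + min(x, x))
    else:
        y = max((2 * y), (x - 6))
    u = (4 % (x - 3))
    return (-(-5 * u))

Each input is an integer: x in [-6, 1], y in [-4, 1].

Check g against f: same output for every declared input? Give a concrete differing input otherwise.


Reading the diff, among the changes: arithmetic usage differs, plus boolean connective usage differs, plus statement counts differ, plus local variable names differ.
One worked example (x=-2, y=-2) — f: u := 6 | ((y - u) >= min(x, y)): false | x := 3 | (abs(x) > (x % (y - -3))): true | y := -3 | divide-by-zero, output ERROR; g: u := 6 | ((y - u) >= min(x, y)): false | p := 8 | x := 3 | (not (abs(x) > (x % (y - -3)))): false | y := -3 | divide-by-zero, output ERROR; agreement on ERROR.
Every one of the 48 inputs gives matching results.
verdict: equivalent


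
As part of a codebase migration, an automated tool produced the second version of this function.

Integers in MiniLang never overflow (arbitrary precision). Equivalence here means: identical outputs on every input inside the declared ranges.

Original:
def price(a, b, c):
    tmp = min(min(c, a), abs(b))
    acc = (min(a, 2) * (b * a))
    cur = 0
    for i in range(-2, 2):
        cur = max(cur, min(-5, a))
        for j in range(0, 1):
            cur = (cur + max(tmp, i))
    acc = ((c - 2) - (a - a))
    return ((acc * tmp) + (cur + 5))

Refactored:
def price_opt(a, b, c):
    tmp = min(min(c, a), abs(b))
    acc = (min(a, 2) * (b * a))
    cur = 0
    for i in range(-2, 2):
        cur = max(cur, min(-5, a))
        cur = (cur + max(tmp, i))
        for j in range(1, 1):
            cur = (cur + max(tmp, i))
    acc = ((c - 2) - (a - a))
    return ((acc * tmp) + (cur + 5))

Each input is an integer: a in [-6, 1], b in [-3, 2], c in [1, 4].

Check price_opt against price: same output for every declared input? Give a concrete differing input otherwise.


Equivalent — the differences include min/max/abs usage differs, loop structure differs, arithmetic usage differs, statement counts differ, yet no declared input distinguishes the two.
Spot check at a=0, b=0, c=3 — price: tmp becomes 0; next acc becomes 0; next cur becomes 0; next at i=-2:; next cur becomes 0; next at j=0:; next cur becomes 0; next at i=-1:; next cur becomes 0; next at j=0:; next cur becomes 0; next at i=0:; next cur becomes 0; next at j=0:; next cur becomes 0; next at i=1:; next cur becomes 0; next at j=0:; next cur becomes 1; next acc becomes 1; next final value 6. price_opt: tmp becomes 0; next acc becomes 0; next cur becomes 0; next at i=-2:; next cur becomes 0; next cur becomes 0; next j never enters its loop body; next at i=-1:; next cur becomes 0; next cur becomes 0; next j never enters its loop body; next at i=0:; next cur becomes 0; next cur becomes 0; next j never enters its loop body; next at i=1:; next cur becomes 0; next cur becomes 1; next j never enters its loop body; next acc becomes 1; next final value 6. Both give 6.
An exhaustive pass over the 192 declared inputs shows identical outputs.
verdict: equivalent


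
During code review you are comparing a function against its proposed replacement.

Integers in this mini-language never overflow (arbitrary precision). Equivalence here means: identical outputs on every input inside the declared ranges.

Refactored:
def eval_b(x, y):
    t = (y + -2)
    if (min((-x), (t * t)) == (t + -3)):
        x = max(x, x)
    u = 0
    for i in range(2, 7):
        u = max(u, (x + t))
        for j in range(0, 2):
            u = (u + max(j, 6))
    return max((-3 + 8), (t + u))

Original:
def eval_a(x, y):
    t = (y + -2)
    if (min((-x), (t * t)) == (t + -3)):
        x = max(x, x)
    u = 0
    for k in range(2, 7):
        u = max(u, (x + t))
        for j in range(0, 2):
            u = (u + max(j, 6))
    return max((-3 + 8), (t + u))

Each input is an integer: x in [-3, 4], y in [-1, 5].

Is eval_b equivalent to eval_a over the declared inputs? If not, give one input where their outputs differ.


Equivalent — the differences include local variable names differ, yet no declared input distinguishes the two.
Spot check at x=-3, y=3 — eval_a: t=1, then (min((-x), (t * t)) == (t + -3)) is false, then u=0, then (k=2), then u=0, then (j=0), then u=6, then (j=1), then u=12, then (k=3), then u=12, then (j=0), then u=18, then (j=1), then u=24, then (k=4), then u=24, then (j=0), then u=30, then (j=1), then u=36, then (k=5), then u=36, then (j=0), then u=42, then (j=1), then u=48, then (k=6), then u=48, then (j=0), then u=54, then (j=1), then u=60, then returns 61. eval_b: t=1, then (min((-x), (t * t)) == (t + -3)) is false, then u=0, then (i=2), then u=0, then (j=0), then u=6, then (j=1), then u=12, then (i=3), then u=12, then (j=0), then u=18, then (j=1), then u=24, then (i=4), then u=24, then (j=0), then u=30, then (j=1), then u=36, then (i=5), then u=36, then (j=0), then u=42, then (j=1), then u=48, then (i=6), then u=48, then (j=0), then u=54, then (j=1), then u=60, then returns 61. Both give 61.
Sweeping the whole domain (56 inputs) finds no disagreement.
verdict: equivalent


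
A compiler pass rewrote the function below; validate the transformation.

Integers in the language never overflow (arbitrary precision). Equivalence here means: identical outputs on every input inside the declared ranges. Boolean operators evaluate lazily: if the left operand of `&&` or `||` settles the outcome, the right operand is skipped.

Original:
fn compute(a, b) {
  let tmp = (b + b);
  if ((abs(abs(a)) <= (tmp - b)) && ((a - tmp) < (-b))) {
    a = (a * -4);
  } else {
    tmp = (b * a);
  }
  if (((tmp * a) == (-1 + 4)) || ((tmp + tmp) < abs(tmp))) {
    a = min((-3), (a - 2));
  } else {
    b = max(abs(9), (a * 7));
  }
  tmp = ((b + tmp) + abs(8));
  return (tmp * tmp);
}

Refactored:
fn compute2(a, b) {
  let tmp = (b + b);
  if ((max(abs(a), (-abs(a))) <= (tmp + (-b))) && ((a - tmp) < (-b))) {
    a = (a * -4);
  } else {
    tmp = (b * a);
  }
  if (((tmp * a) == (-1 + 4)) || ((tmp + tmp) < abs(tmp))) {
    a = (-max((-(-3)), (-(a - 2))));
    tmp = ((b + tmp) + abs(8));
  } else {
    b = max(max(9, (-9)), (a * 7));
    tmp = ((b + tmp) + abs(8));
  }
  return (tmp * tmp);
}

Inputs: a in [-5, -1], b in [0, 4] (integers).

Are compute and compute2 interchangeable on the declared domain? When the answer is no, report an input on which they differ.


Equivalent — the differences include arithmetic usage differs, and statement counts differ, and constant usage differs, and min/max/abs usage differs, yet no declared input distinguishes the two.
As a probe, take a=-5, b=0: compute runs tmp=0, then ((abs(abs(a)) <= (tmp - b)) && ((a - tmp) < (-b))) is false, then tmp=0, then (((tmp * a) == (-1 + 4)) || ((tmp + tmp) < abs(tmp))) is false, then b=9, then tmp=17, then returns 289; compute2 runs tmp=0, then ((max(abs(a), (-abs(a))) <= (tmp + (-b))) && ((a - tmp) < (-b))) is false, then tmp=0, then (((tmp * a) == (-1 + 4)) || ((tmp + tmp) < abs(tmp))) is false, then b=9, then tmp=17, then returns 289; both end at 289.
An exhaustive pass over the 25 declared inputs shows identical outputs.
verdict: equivalent


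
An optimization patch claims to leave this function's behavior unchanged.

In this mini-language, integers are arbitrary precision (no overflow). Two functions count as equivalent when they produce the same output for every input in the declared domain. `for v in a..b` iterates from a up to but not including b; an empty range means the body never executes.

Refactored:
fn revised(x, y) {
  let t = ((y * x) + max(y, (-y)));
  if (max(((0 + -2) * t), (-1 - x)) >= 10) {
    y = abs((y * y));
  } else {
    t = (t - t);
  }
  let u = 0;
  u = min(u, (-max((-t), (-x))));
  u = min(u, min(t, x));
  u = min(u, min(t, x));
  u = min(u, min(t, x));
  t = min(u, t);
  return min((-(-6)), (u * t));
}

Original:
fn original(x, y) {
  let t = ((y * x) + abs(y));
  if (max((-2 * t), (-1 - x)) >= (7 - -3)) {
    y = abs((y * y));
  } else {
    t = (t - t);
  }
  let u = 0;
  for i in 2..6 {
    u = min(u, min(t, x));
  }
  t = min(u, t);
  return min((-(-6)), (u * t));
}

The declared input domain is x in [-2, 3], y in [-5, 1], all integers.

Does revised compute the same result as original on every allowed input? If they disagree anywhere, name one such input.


Differences: local variable names differ, and arithmetic usage differs, and statement counts differ, and loop structure differs, and constant usage differs, and min/max/abs usage differs — yet all 42 inputs agree.
verdict: equivalent


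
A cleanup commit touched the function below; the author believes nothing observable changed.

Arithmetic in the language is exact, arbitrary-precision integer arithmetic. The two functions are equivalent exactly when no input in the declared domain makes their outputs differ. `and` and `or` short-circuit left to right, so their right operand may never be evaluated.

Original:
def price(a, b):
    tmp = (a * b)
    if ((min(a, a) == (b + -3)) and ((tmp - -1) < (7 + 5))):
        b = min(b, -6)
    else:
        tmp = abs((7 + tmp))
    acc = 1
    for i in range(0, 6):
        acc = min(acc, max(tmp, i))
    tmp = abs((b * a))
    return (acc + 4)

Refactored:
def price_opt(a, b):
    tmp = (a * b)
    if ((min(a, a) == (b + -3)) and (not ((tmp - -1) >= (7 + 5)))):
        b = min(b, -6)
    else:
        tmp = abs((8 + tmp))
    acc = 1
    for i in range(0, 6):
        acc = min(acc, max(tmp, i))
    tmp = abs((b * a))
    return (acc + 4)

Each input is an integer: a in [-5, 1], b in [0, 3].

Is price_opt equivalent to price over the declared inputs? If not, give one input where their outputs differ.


The rewrite breaks on a=-4, b=2, where the results are 5 and 4.
price: tmp = -8; ((min(a, a) == (b + -3)) and ((tmp - -1) < (7 + 5))) -> false; tmp = 1; acc = 1; [i=0]; acc = 1; [i=1]; acc = 1; [i=2]; acc = 1; [i=3]; acc = 1; [i=4]; acc = 1; [i=5]; acc = 1; tmp = 8; return 5
price_opt: tmp = -8; ((min(a, a) == (b + -3)) and (not ((tmp - -1) >= (7 + 5)))) -> false; tmp = 0; acc = 1; [i=0]; acc = 0; [i=1]; acc = 0; [i=2]; acc = 0; [i=3]; acc = 0; [i=4]; acc = 0; [i=5]; acc = 0; tmp = 8; return 4
verdict: not equivalent; witness: a=-4, b=2


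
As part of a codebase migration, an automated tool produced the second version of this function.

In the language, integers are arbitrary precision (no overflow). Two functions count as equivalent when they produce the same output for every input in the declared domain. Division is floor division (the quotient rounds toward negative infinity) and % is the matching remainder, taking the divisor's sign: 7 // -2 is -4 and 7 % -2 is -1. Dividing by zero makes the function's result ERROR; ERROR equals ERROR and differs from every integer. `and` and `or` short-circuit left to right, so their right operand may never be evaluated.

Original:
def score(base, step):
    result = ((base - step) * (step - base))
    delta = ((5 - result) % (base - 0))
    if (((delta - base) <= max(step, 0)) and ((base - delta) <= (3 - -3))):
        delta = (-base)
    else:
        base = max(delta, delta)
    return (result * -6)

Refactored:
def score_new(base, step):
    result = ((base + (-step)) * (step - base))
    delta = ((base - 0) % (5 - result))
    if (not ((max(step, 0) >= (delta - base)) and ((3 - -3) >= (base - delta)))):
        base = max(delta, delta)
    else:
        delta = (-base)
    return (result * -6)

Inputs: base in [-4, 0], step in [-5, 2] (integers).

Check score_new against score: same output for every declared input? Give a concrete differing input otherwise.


Evaluate both at base=0, step=-5.
score: result=-25, then a zero divisor aborts: ERROR
score_new: result=-25, then delta=0, then (not ((max(step, 0) >= (delta - base)) and ((3 - -3) >= (base - delta)))) is false, then delta=0, then returns 150
ERROR and 150 differ, so these are not the same function on this domain.
verdict: not equivalent; witness: base=0, step=-5


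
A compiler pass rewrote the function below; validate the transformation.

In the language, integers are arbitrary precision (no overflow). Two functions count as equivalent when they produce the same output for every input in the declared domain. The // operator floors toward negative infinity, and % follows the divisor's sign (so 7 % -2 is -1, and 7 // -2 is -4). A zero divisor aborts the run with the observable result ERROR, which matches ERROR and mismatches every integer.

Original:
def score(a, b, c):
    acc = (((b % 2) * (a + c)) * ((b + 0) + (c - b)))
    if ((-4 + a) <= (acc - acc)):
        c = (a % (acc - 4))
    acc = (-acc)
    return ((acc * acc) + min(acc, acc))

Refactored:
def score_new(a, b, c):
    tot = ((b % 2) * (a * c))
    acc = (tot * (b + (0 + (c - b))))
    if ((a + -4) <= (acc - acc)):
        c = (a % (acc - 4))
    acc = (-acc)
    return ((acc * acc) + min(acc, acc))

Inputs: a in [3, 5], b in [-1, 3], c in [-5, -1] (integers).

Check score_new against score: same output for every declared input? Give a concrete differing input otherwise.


The rewrite breaks on a=3, b=-1, c=-5, where the results are 90 and 5550.
score: acc becomes 10; next ((-4 + a) <= (acc - acc)) evaluates to true; next c becomes 3; next acc becomes -10; next final value 90
score_new: tot becomes -15; next acc becomes 75; next ((a + -4) <= (acc - acc)) evaluates to true; next c becomes 3; next acc becomes -75; next final value 5550
verdict: not equivalent; witness: a=3, b=-1, c=-5


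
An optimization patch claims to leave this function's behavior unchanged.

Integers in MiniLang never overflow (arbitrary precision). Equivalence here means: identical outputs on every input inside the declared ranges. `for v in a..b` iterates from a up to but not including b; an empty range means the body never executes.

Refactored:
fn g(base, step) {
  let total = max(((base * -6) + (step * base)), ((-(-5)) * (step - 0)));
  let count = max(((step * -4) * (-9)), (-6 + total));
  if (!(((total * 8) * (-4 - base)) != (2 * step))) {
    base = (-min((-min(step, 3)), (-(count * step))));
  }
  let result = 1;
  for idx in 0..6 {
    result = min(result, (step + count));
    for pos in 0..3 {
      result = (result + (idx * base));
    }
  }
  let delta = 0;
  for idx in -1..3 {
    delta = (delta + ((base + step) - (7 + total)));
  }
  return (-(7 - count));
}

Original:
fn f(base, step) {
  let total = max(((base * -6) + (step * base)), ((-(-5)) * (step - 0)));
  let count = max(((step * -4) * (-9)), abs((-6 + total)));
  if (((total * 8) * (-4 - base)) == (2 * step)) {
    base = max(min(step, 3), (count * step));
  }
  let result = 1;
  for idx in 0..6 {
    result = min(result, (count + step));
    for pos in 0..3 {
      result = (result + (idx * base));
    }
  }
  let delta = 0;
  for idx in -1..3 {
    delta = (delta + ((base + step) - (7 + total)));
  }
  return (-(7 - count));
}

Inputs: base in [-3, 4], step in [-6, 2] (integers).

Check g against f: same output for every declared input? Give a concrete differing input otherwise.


There is a counterexample at base=0, step=-6: -1 on one side, -13 on the other.
f: total becomes 0; next count becomes 6; next (((total * 8) * (-4 - base)) == (2 * step)) evaluates to false; next result becomes 1; next at idx=0:; next result becomes 0; next at pos=0:; next result becomes 0; next at pos=1:; next result becomes 0; next at pos=2:; next result becomes 0; next at idx=1:; next result becomes 0; next at pos=0:; next result becomes 0; next at pos=1:; next result becomes 0; next at pos=2:; next result becomes 0; next at idx=2:; next result becomes 0; next at pos=0:; next result becomes 0; next at pos=1:; next result becomes 0; next at pos=2:; next result becomes 0; next at idx=3:; next result becomes 0; next at pos=0:; next result becomes 0; next at pos=1:; next result becomes 0; next at pos=2:; next result becomes 0; next at idx=4:; next result becomes 0; next at pos=0:; next result becomes 0; next at pos=1:; next result becomes 0; next at pos=2:; next result becomes 0; next at idx=5:; next result becomes 0; next at pos=0:; next result becomes 0; next at pos=1:; next result becomes 0; next at pos=2:; next result becomes 0; next delta becomes 0; next at idx=-1:; next delta becomes -13; next at idx=0:; next delta becomes -26; next at idx=1:; next delta becomes -39; next at idx=2:; next delta becomes -52; next final value -1
g: total becomes 0; next count becomes -6; next (!(((total * 8) * (-4 - base)) != (2 * step))) evaluates to false; next result becomes 1; next at idx=0:; next result becomes -12; next at pos=0:; next result becomes -12; next at pos=1:; next result becomes -12; next at pos=2:; next result becomes -12; next at idx=1:; next result becomes -12; next at pos=0:; next result becomes -12; next at pos=1:; next result becomes -12; next at pos=2:; next result becomes -12; next at idx=2:; next result becomes -12; next at pos=0:; next result becomes -12; next at pos=1:; next result becomes -12; next at pos=2:; next result becomes -12; next at idx=3:; next result becomes -12; next at pos=0:; next result becomes -12; next at pos=1:; next result becomes -12; next at pos=2:; next result becomes -12; next at idx=4:; next result becomes -12; next at pos=0:; next result becomes -12; next at pos=1:; next result becomes -12; next at pos=2:; next result becomes -12; next at idx=5:; next result becomes -12; next at pos=0:; next result becomes -12; next at pos=1:; next result becomes -12; next at pos=2:; next result becomes -12; next delta becomes 0; next at idx=-1:; next delta becomes -13; next at idx=0:; next delta becomes -26; next at idx=1:; next delta becomes -39; next at idx=2:; next delta becomes -52; next final value -13
verdict: not equivalent; witness: base=0, step=-6
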